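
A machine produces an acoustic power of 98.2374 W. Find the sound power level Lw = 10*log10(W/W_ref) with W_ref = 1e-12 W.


W / W_ref = 98.2374 / 1e-12 = 9.82374e+13
Lw = 10 * log10(9.82374e+13) = 139.92 dB


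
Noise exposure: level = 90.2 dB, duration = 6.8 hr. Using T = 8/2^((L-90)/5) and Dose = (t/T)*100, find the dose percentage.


T_allowed = 8 / 2^((90.2 - 90)/5) = 7.78124 hr
Dose = 6.8 / 7.78124 * 100 = 87.39 %


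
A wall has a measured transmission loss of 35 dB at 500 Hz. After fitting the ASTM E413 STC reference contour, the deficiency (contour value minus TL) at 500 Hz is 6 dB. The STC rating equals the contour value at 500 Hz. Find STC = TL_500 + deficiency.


By ASTM E413, STC = value of the fitted reference contour at 500 Hz.
Contour value at 500 Hz = TL_500 + deficiency = 35 + 6 = 41
STC = 41


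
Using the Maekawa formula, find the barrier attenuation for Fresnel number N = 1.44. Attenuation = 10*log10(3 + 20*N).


3 + 20*N = 3 + 20*1.44 = 31.8
Att = 10*log10(31.8) = 15.024 dB


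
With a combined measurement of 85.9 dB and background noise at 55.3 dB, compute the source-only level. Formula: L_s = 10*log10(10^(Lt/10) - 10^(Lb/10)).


10^(85.9/10) = 3.89045e+08
10^(55.3/10) = 338844
Difference = 3.89045e+08 - 338844 = 3.88706e+08
L_source = 10*log10(3.88706e+08) = 85.896 dB


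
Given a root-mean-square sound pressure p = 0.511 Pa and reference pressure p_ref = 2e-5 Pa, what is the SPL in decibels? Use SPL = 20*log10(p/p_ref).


p / p_ref = 0.511 / 2e-5 = 25550
SPL = 20 * log10(25550) = 88.148 dB


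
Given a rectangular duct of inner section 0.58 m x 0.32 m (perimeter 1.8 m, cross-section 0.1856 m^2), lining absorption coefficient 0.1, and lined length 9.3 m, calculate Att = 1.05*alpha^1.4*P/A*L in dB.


alpha^1.4 = 0.1^1.4 = 0.0398107
Attenuation rate = 1.05 * alpha^1.4 * P / A
= 1.05 * 0.0398107 * 1.8 / 0.1856 = 0.4054 dB/m
Total Att = 0.4054 * 9.3 = 3.7702 dB


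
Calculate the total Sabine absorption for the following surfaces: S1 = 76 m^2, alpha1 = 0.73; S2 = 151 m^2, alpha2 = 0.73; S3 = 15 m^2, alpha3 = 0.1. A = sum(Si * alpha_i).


76 * 0.73 = 55.48
151 * 0.73 = 110.23
15 * 0.1 = 1.5
A_total = 55.48 + 110.23 + 1.5 = 167.21 m^2


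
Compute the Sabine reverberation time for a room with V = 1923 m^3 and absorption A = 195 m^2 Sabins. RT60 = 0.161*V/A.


RT60 = 0.161 * 1923 / 195 = 1.5877 s


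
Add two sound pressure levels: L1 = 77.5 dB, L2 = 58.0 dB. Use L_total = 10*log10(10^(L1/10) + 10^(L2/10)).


10^(77.5/10) = 5.62341e+07
10^(58.0/10) = 630957
Sum = 5.62341e+07 + 630957 = 5.68651e+07
L_total = 10*log10(5.68651e+07) = 77.548 dB


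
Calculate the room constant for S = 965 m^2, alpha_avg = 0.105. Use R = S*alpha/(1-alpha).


R = 965 * 0.105 / (1 - 0.105) = 113.21 m^2


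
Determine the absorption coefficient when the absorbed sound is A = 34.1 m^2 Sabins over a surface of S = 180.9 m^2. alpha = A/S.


Absorption coefficient = absorbed power / incident power
alpha = A / S = 34.1 / 180.9 = 0.1885


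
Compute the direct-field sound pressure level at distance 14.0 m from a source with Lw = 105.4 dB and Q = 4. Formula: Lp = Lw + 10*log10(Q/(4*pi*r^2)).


4*pi*r^2 = 4*pi*14.0^2 = 2463.01 m^2
Q / (4*pi*r^2) = 4 / 2463.01 = 0.00162403
Lp = 105.4 + 10*log10(0.00162403) = 77.506 dB


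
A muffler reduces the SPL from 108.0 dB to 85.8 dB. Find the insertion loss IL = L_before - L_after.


Insertion loss = SPL without muffler - SPL with muffler
IL = 108.0 - 85.8 = 22.2 dB


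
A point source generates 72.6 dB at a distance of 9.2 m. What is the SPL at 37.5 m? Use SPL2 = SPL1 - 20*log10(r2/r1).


r2/r1 = 37.5/9.2 = 4.07609
Correction = 20*log10(4.07609) = 12.2049 dB
SPL2 = 72.6 - 12.2049 = 60.395 dB


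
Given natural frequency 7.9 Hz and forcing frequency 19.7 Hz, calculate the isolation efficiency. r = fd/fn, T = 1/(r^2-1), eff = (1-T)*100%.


r = 19.7 / 7.9 = 2.49367
r^2 - 1 = 2.49367^2 - 1 = 5.21839
T = 1/5.21839 = 0.19163
Efficiency = (1 - 0.19163)*100 = 80.837 %


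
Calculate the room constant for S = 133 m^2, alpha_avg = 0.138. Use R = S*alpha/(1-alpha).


R = 133 * 0.138 / (1 - 0.138) = 21.292 m^2


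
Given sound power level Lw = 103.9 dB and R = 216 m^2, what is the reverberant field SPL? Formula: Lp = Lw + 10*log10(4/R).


4/R = 4/216 = 0.0185185
Lp = 103.9 + 10*log10(0.0185185) = 86.576 dB


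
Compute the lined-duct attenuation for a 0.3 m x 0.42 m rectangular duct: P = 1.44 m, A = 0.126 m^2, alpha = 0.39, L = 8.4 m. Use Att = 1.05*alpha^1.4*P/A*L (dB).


alpha^1.4 = 0.39^1.4 = 0.267603
Attenuation rate = 1.05 * alpha^1.4 * P / A
= 1.05 * 0.267603 * 1.44 / 0.126 = 3.21124 dB/m
Total Att = 3.21124 * 8.4 = 26.974 dB


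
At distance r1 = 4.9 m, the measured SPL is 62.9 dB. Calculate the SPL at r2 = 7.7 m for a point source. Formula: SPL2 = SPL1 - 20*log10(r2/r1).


r2/r1 = 7.7/4.9 = 1.57143
Correction = 20*log10(1.57143) = 3.9259 dB
SPL2 = 62.9 - 3.9259 = 58.974 dB


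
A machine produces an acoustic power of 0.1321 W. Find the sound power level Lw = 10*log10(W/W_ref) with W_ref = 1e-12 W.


W / W_ref = 0.1321 / 1e-12 = 1.321e+11
Lw = 10 * log10(1.321e+11) = 111.21 dB


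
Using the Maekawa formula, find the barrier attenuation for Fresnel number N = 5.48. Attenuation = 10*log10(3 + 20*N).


3 + 20*N = 3 + 20*5.48 = 112.6
Att = 10*log10(112.6) = 20.515 dB


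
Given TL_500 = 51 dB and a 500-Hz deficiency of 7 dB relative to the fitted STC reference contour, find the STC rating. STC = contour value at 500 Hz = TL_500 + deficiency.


By ASTM E413, STC = value of the fitted reference contour at 500 Hz.
Contour value at 500 Hz = TL_500 + deficiency = 51 + 7 = 58
STC = 58


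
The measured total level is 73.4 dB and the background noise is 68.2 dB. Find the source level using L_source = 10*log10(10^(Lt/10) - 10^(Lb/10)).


10^(73.4/10) = 2.18776e+07
10^(68.2/10) = 6.60693e+06
Difference = 2.18776e+07 - 6.60693e+06 = 1.52707e+07
L_source = 10*log10(1.52707e+07) = 71.839 dB


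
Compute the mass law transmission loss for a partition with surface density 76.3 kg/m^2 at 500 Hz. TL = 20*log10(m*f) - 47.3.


m * f = 76.3 * 500 = 38150
20*log10(38150) = 91.6299 dB
TL = 91.6299 - 47.3 = 44.33 dB


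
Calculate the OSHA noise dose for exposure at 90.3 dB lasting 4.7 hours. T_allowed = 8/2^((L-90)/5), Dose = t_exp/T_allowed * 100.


T_allowed = 8 / 2^((90.3 - 90)/5) = 7.67411 hr
Dose = 4.7 / 7.67411 * 100 = 61.245 %


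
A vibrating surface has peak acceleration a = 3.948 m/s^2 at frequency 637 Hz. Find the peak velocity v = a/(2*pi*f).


omega = 2*pi*f = 2*pi*637 = 4002.39 rad/s
v = a / omega = 3.948 / 4002.39 = 0.00098641 m/s


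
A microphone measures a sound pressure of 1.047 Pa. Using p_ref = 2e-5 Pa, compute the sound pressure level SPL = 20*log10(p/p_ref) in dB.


p / p_ref = 1.047 / 2e-5 = 52350
SPL = 20 * log10(52350) = 94.378 dB


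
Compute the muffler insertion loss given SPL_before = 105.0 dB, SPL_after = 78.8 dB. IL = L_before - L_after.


Insertion loss = SPL without muffler - SPL with muffler
IL = 105.0 - 78.8 = 26.2 dB


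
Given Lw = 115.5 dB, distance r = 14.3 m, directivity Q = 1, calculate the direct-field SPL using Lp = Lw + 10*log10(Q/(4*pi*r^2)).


4*pi*r^2 = 4*pi*14.3^2 = 2569.7 m^2
Q / (4*pi*r^2) = 1 / 2569.7 = 0.00038915
Lp = 115.5 + 10*log10(0.00038915) = 81.401 dB


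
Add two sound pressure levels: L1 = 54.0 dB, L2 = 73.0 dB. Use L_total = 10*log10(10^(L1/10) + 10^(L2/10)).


10^(54.0/10) = 251189
10^(73.0/10) = 1.99526e+07
Sum = 251189 + 1.99526e+07 = 2.02038e+07
L_total = 10*log10(2.02038e+07) = 73.054 dB


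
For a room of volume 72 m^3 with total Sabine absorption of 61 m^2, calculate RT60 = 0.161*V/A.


RT60 = 0.161 * 72 / 61 = 0.19003 s


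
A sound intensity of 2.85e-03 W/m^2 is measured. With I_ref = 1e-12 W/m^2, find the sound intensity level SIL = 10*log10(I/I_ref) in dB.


I / I_ref = 2.85e-03 / 1e-12 = 2.85e+09
SIL = 10 * log10(2.85e+09) = 94.548 dB


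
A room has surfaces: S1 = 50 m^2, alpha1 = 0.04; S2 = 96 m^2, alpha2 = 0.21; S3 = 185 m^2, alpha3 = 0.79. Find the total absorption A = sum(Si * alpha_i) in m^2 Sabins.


50 * 0.04 = 2
96 * 0.21 = 20.16
185 * 0.79 = 146.15
A_total = 2 + 20.16 + 146.15 = 168.31 m^2


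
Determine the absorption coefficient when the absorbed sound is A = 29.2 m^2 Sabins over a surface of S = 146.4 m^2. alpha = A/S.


Absorption coefficient = absorbed power / incident power
alpha = A / S = 29.2 / 146.4 = 0.19945


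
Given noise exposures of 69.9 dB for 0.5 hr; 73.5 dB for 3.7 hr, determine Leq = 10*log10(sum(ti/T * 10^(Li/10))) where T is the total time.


T_total = 0.5 + 3.7 = 4.2 hr
(0.5/4.2) * 10^(69.9/10) = 1.16338e+06
(3.7/4.2) * 10^(73.5/10) = 1.97221e+07
Sum = 1.16338e+06 + 1.97221e+07 = 2.08855e+07
Leq = 10*log10(2.08855e+07) = 73.198 dB


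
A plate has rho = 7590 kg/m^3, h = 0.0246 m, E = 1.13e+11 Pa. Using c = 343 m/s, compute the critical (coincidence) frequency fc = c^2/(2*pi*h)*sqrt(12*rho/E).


12*rho/E = 12*7590/1.13e+11 = 8.06018e-07
sqrt(12*rho/E) = sqrt(8.06018e-07) = 0.000897785
c^2/(2*pi*h) = 343^2/(2*pi*0.0246) = 761155
fc = 761155 * 0.000897785 = 683.35 Hz


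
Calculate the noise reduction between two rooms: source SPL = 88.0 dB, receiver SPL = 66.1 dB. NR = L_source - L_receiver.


NR = L_source - L_receiver (difference between source and receiving room levels)
NR = 88.0 - 66.1 = 21.9 dB


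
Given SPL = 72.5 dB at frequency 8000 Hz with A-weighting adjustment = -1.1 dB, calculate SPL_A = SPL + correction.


A-weighting table: 8000 Hz -> -1.1 dB correction
SPL_A = SPL + correction = 72.5 + (-1.1) = 71.4 dBA


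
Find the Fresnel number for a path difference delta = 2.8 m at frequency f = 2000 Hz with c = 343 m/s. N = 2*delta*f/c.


N = 2*delta*f/c = 2*delta/lambda, where lambda = c/f
lambda = 343 / 2000 = 0.1715 m
N = 2 * 2.8 / 0.1715 = 32.653


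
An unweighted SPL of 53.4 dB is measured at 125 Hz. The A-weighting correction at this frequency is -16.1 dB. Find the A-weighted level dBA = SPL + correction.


A-weighting table: 125 Hz -> -16.1 dB correction
SPL_A = SPL + correction = 53.4 + (-16.1) = 37.3 dBA


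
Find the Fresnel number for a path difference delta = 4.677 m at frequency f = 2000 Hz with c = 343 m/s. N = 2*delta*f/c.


N = 2*delta*f/c = 2*delta/lambda, where lambda = c/f
lambda = 343 / 2000 = 0.1715 m
N = 2 * 4.677 / 0.1715 = 54.542


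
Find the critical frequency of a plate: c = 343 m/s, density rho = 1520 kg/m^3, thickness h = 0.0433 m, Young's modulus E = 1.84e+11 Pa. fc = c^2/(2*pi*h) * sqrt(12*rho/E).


12*rho/E = 12*1520/1.84e+11 = 9.91304e-08
sqrt(12*rho/E) = sqrt(9.91304e-08) = 0.00031485
c^2/(2*pi*h) = 343^2/(2*pi*0.0433) = 432435
fc = 432435 * 0.00031485 = 136.15 Hz


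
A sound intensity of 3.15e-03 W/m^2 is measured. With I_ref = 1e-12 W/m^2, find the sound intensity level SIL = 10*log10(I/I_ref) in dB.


I / I_ref = 3.15e-03 / 1e-12 = 3.15e+09
SIL = 10 * log10(3.15e+09) = 94.983 dB


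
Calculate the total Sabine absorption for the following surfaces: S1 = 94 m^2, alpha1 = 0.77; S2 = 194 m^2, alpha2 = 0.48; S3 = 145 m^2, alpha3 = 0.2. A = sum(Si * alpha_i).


94 * 0.77 = 72.38
194 * 0.48 = 93.12
145 * 0.2 = 29
A_total = 72.38 + 93.12 + 29 = 194.5 m^2


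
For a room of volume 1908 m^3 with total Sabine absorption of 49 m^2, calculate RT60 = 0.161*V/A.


RT60 = 0.161 * 1908 / 49 = 6.2691 s


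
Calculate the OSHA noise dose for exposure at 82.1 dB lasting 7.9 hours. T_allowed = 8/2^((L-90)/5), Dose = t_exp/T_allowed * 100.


T_allowed = 8 / 2^((82.1 - 90)/5) = 23.9176 hr
Dose = 7.9 / 23.9176 * 100 = 33.03 %


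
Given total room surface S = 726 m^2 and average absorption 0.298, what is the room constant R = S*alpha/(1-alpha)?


R = 726 * 0.298 / (1 - 0.298) = 308.19 m^2


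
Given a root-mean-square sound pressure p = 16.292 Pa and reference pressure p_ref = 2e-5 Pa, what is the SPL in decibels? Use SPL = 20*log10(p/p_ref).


p / p_ref = 16.292 / 2e-5 = 814600
SPL = 20 * log10(814600) = 118.22 dB


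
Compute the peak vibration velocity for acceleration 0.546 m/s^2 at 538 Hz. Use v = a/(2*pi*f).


omega = 2*pi*f = 2*pi*538 = 3380.35 rad/s
v = a / omega = 0.546 / 3380.35 = 0.00016152 m/s


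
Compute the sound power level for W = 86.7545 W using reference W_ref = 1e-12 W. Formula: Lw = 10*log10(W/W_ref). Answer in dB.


W / W_ref = 86.7545 / 1e-12 = 8.67545e+13
Lw = 10 * log10(8.67545e+13) = 139.38 dB


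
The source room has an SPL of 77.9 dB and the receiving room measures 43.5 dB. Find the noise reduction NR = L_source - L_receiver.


NR = L_source - L_receiver (difference between source and receiving room levels)
NR = 77.9 - 43.5 = 34.4 dB


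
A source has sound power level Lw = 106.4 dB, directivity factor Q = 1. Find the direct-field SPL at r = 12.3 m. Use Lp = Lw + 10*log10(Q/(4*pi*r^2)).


4*pi*r^2 = 4*pi*12.3^2 = 1901.17 m^2
Q / (4*pi*r^2) = 1 / 1901.17 = 0.000525992
Lp = 106.4 + 10*log10(0.000525992) = 73.61 dB


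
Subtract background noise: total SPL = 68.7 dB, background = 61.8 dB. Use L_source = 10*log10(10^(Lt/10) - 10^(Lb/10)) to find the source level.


10^(68.7/10) = 7.4131e+06
10^(61.8/10) = 1.51356e+06
Difference = 7.4131e+06 - 1.51356e+06 = 5.89954e+06
L_source = 10*log10(5.89954e+06) = 67.708 dB


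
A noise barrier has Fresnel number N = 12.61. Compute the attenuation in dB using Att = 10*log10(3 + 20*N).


3 + 20*N = 3 + 20*12.61 = 255.2
Att = 10*log10(255.2) = 24.069 dB


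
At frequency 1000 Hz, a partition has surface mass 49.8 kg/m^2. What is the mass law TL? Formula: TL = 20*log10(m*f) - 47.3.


m * f = 49.8 * 1000 = 49800
20*log10(49800) = 93.9446 dB
TL = 93.9446 - 47.3 = 46.645 dB


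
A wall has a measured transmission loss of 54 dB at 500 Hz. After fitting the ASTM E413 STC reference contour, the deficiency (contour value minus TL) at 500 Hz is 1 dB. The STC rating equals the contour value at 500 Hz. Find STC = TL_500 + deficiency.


By ASTM E413, STC = value of the fitted reference contour at 500 Hz.
Contour value at 500 Hz = TL_500 + deficiency = 54 + 1 = 55
STC = 55


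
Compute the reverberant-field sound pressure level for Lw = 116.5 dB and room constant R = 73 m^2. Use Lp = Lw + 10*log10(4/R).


4/R = 4/73 = 0.0547945
Lp = 116.5 + 10*log10(0.0547945) = 103.89 dB


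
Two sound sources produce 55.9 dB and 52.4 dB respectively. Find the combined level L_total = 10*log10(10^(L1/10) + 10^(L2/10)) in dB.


10^(55.9/10) = 389045
10^(52.4/10) = 173780
Sum = 389045 + 173780 = 562825
L_total = 10*log10(562825) = 57.504 dB


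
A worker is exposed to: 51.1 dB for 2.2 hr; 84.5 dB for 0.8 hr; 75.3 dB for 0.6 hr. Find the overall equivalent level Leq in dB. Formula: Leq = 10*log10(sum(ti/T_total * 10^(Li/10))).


T_total = 2.2 + 0.8 + 0.6 = 3.6 hr
(2.2/3.6) * 10^(51.1/10) = 78726.4
(0.8/3.6) * 10^(84.5/10) = 6.26307e+07
(0.6/3.6) * 10^(75.3/10) = 5.6474e+06
Sum = 78726.4 + 6.26307e+07 + 5.6474e+06 = 6.83568e+07
Leq = 10*log10(6.83568e+07) = 78.348 dB


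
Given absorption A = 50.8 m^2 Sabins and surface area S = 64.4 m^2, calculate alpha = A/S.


Absorption coefficient = absorbed power / incident power
alpha = A / S = 50.8 / 64.4 = 0.78882


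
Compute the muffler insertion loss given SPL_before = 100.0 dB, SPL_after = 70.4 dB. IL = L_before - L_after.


Insertion loss = SPL without muffler - SPL with muffler
IL = 100.0 - 70.4 = 29.6 dB


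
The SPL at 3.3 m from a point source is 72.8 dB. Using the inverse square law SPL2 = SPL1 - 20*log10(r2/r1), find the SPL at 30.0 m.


r2/r1 = 30.0/3.3 = 9.09091
Correction = 20*log10(9.09091) = 19.1721 dB
SPL2 = 72.8 - 19.1721 = 53.628 dB


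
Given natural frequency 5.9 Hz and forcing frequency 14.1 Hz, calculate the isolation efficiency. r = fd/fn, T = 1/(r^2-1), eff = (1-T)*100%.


r = 14.1 / 5.9 = 2.38983
r^2 - 1 = 2.38983^2 - 1 = 4.71129
T = 1/4.71129 = 0.212256
Efficiency = (1 - 0.212256)*100 = 78.774 %


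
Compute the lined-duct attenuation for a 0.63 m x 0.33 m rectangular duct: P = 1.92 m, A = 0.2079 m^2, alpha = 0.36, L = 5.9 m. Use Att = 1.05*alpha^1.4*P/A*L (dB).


alpha^1.4 = 0.36^1.4 = 0.239234
Attenuation rate = 1.05 * alpha^1.4 * P / A
= 1.05 * 0.239234 * 1.92 / 0.2079 = 2.31984 dB/m
Total Att = 2.31984 * 5.9 = 13.687 dB


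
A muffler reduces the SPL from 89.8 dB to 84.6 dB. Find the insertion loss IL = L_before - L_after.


Insertion loss = SPL without muffler - SPL with muffler
IL = 89.8 - 84.6 = 5.2 dB


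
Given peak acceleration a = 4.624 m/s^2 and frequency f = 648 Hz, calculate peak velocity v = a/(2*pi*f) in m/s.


omega = 2*pi*f = 2*pi*648 = 4071.5 rad/s
v = a / omega = 4.624 / 4071.5 = 0.0011357 m/s


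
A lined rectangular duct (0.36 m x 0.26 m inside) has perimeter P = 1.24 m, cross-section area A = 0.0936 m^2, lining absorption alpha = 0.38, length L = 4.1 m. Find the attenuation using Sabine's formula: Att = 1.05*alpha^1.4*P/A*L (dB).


alpha^1.4 = 0.38^1.4 = 0.258046
Attenuation rate = 1.05 * alpha^1.4 * P / A
= 1.05 * 0.258046 * 1.24 / 0.0936 = 3.58949 dB/m
Total Att = 3.58949 * 4.1 = 14.717 dB


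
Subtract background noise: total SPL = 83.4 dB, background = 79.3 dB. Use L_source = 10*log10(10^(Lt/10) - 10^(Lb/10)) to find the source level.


10^(83.4/10) = 2.18776e+08
10^(79.3/10) = 8.51138e+07
Difference = 2.18776e+08 - 8.51138e+07 = 1.33662e+08
L_source = 10*log10(1.33662e+08) = 81.26 dB


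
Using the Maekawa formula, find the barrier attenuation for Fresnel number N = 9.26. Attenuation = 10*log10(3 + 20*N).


3 + 20*N = 3 + 20*9.26 = 188.2
Att = 10*log10(188.2) = 22.746 dB


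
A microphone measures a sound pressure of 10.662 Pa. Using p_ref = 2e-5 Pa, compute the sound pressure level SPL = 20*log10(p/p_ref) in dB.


p / p_ref = 10.662 / 2e-5 = 533100
SPL = 20 * log10(533100) = 114.54 dB


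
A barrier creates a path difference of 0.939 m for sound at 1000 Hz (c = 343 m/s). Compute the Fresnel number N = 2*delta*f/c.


N = 2*delta*f/c = 2*delta/lambda, where lambda = c/f
lambda = 343 / 1000 = 0.343 m
N = 2 * 0.939 / 0.343 = 5.4752


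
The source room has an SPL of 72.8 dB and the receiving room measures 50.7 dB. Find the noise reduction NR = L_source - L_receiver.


NR = L_source - L_receiver (difference between source and receiving room levels)
NR = 72.8 - 50.7 = 22.1 dB


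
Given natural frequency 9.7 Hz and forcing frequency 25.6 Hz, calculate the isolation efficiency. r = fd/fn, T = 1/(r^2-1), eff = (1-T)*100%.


r = 25.6 / 9.7 = 2.63918
r^2 - 1 = 2.63918^2 - 1 = 5.96527
T = 1/5.96527 = 0.167637
Efficiency = (1 - 0.167637)*100 = 83.236 %


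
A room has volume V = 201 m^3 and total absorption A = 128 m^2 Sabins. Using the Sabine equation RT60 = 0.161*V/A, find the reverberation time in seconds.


RT60 = 0.161 * 201 / 128 = 0.25282 s


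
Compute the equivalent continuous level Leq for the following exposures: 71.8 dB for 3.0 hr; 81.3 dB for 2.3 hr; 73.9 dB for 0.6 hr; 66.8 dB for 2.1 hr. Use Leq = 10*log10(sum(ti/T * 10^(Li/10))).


T_total = 3.0 + 2.3 + 0.6 + 2.1 = 8.0 hr
(3.0/8.0) * 10^(71.8/10) = 5.67585e+06
(2.3/8.0) * 10^(81.3/10) = 3.87827e+07
(0.6/8.0) * 10^(73.9/10) = 1.84103e+06
(2.1/8.0) * 10^(66.8/10) = 1.2564e+06
Sum = 5.67585e+06 + 3.87827e+07 + 1.84103e+06 + 1.2564e+06 = 4.7556e+07
Leq = 10*log10(4.7556e+07) = 76.772 dB


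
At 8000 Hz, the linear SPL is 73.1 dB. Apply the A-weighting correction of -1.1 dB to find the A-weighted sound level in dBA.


A-weighting table: 8000 Hz -> -1.1 dB correction
SPL_A = SPL + correction = 73.1 + (-1.1) = 72 dBA


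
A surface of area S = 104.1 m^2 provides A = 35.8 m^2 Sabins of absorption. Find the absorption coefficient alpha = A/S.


Absorption coefficient = absorbed power / incident power
alpha = A / S = 35.8 / 104.1 = 0.3439


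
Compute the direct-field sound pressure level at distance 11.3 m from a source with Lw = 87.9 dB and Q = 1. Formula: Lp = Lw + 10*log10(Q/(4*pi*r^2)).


4*pi*r^2 = 4*pi*11.3^2 = 1604.6 m^2
Q / (4*pi*r^2) = 1 / 1604.6 = 0.000623208
Lp = 87.9 + 10*log10(0.000623208) = 55.846 dB


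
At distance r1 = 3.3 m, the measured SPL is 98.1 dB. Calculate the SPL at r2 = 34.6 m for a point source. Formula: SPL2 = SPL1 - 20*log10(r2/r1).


r2/r1 = 34.6/3.3 = 10.4848
Correction = 20*log10(10.4848) = 20.4112 dB
SPL2 = 98.1 - 20.4112 = 77.689 dB


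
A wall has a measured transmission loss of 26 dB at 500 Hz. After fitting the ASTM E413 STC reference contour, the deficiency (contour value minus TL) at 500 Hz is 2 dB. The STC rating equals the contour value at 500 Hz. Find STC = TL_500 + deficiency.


By ASTM E413, STC = value of the fitted reference contour at 500 Hz.
Contour value at 500 Hz = TL_500 + deficiency = 26 + 2 = 28
STC = 28


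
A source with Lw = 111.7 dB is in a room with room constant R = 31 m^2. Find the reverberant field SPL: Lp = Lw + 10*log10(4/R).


4/R = 4/31 = 0.129032
Lp = 111.7 + 10*log10(0.129032) = 102.81 dB


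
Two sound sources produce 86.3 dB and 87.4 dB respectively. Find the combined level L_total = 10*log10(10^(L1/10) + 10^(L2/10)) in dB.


10^(86.3/10) = 4.2658e+08
10^(87.4/10) = 5.49541e+08
Sum = 4.2658e+08 + 5.49541e+08 = 9.76121e+08
L_total = 10*log10(9.76121e+08) = 89.895 dB


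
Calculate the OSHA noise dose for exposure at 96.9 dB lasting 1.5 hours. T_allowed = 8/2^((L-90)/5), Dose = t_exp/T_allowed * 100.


T_allowed = 8 / 2^((96.9 - 90)/5) = 3.07375 hr
Dose = 1.5 / 3.07375 * 100 = 48.8 %


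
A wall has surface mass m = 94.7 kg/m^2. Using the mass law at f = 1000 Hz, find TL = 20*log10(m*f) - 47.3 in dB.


m * f = 94.7 * 1000 = 94700
20*log10(94700) = 99.527 dB
TL = 99.527 - 47.3 = 52.227 dB


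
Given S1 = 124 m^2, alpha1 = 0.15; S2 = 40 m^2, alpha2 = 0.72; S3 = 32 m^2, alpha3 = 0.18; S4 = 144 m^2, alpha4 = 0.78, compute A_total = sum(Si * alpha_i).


124 * 0.15 = 18.6
40 * 0.72 = 28.8
32 * 0.18 = 5.76
144 * 0.78 = 112.32
A_total = 18.6 + 28.8 + 5.76 + 112.32 = 165.48 m^2


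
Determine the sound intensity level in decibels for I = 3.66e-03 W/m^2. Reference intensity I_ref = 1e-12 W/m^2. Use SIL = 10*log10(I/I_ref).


I / I_ref = 3.66e-03 / 1e-12 = 3.66e+09
SIL = 10 * log10(3.66e+09) = 95.635 dB


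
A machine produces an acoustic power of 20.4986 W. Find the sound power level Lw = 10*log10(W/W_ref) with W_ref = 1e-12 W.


W / W_ref = 20.4986 / 1e-12 = 2.04986e+13
Lw = 10 * log10(2.04986e+13) = 133.12 dB


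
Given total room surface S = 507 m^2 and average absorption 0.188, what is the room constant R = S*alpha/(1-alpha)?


R = 507 * 0.188 / (1 - 0.188) = 117.38 m^2


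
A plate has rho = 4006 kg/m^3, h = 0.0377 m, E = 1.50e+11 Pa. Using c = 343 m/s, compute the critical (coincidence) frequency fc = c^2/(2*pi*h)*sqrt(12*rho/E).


12*rho/E = 12*4006/1.50e+11 = 3.2048e-07
sqrt(12*rho/E) = sqrt(3.2048e-07) = 0.00056611
c^2/(2*pi*h) = 343^2/(2*pi*0.0377) = 496669
fc = 496669 * 0.00056611 = 281.17 Hz


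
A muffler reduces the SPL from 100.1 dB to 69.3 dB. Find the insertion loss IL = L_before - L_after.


Insertion loss = SPL without muffler - SPL with muffler
IL = 100.1 - 69.3 = 30.8 dB


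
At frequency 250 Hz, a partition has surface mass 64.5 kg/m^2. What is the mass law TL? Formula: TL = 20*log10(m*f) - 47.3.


m * f = 64.5 * 250 = 16125
20*log10(16125) = 84.15 dB
TL = 84.15 - 47.3 = 36.85 dB


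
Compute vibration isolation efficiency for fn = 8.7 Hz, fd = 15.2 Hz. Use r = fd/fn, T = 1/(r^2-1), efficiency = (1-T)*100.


r = 15.2 / 8.7 = 1.74713
r^2 - 1 = 1.74713^2 - 1 = 2.05246
T = 1/2.05246 = 0.48722
Efficiency = (1 - 0.48722)*100 = 51.278 %


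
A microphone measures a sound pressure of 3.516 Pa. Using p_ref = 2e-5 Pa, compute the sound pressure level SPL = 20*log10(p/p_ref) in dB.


p / p_ref = 3.516 / 2e-5 = 175800
SPL = 20 * log10(175800) = 104.9 dB


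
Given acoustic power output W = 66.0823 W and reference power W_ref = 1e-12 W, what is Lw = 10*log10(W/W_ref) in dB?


W / W_ref = 66.0823 / 1e-12 = 6.60823e+13
Lw = 10 * log10(6.60823e+13) = 138.2 dB


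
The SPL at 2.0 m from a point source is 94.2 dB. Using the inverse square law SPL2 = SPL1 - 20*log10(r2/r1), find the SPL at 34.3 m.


r2/r1 = 34.3/2.0 = 17.15
Correction = 20*log10(17.15) = 24.6853 dB
SPL2 = 94.2 - 24.6853 = 69.515 dB


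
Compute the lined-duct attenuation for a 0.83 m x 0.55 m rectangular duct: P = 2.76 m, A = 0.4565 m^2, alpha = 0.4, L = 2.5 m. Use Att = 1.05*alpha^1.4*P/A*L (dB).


alpha^1.4 = 0.4^1.4 = 0.277258
Attenuation rate = 1.05 * alpha^1.4 * P / A
= 1.05 * 0.277258 * 2.76 / 0.4565 = 1.76012 dB/m
Total Att = 1.76012 * 2.5 = 4.4003 dB


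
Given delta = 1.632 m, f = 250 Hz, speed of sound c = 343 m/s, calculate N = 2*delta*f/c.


N = 2*delta*f/c = 2*delta/lambda, where lambda = c/f
lambda = 343 / 250 = 1.372 m
N = 2 * 1.632 / 1.372 = 2.379


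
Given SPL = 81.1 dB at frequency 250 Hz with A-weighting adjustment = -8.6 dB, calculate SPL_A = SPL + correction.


A-weighting table: 250 Hz -> -8.6 dB correction
SPL_A = SPL + correction = 81.1 + (-8.6) = 72.5 dBA


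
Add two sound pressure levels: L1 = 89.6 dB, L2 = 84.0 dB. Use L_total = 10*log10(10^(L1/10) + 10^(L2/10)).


10^(89.6/10) = 9.12011e+08
10^(84.0/10) = 2.51189e+08
Sum = 9.12011e+08 + 2.51189e+08 = 1.1632e+09
L_total = 10*log10(1.1632e+09) = 90.657 dB


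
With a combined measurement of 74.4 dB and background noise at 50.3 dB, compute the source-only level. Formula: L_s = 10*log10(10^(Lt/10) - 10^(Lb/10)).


10^(74.4/10) = 2.75423e+07
10^(50.3/10) = 107152
Difference = 2.75423e+07 - 107152 = 2.74351e+07
L_source = 10*log10(2.74351e+07) = 74.383 dB


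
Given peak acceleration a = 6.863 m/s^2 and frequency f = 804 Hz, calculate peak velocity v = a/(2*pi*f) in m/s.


omega = 2*pi*f = 2*pi*804 = 5051.68 rad/s
v = a / omega = 6.863 / 5051.68 = 0.0013586 m/s


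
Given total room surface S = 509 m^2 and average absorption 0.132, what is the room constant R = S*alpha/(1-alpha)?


R = 509 * 0.132 / (1 - 0.132) = 77.406 m^2


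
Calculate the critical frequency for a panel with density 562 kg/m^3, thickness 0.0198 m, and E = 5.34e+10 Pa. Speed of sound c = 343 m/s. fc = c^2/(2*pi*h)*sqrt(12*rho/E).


12*rho/E = 12*562/5.34e+10 = 1.26292e-07
sqrt(12*rho/E) = sqrt(1.26292e-07) = 0.000355376
c^2/(2*pi*h) = 343^2/(2*pi*0.0198) = 945678
fc = 945678 * 0.000355376 = 336.07 Hz


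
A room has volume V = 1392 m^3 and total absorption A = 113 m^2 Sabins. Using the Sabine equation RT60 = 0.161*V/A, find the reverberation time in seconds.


RT60 = 0.161 * 1392 / 113 = 1.9833 s


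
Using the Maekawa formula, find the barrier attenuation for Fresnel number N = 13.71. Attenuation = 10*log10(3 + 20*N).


3 + 20*N = 3 + 20*13.71 = 277.2
Att = 10*log10(277.2) = 24.428 dB


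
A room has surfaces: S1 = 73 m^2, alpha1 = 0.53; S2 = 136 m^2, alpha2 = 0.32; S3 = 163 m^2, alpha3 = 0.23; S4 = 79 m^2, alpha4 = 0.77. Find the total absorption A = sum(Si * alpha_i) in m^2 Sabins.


73 * 0.53 = 38.69
136 * 0.32 = 43.52
163 * 0.23 = 37.49
79 * 0.77 = 60.83
A_total = 38.69 + 43.52 + 37.49 + 60.83 = 180.53 m^2


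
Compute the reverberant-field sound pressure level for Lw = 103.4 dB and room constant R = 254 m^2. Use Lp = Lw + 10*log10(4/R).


4/R = 4/254 = 0.015748
Lp = 103.4 + 10*log10(0.015748) = 85.372 dB


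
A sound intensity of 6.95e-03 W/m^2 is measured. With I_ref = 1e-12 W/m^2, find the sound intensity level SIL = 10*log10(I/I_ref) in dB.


I / I_ref = 6.95e-03 / 1e-12 = 6.95e+09
SIL = 10 * log10(6.95e+09) = 98.42 dB


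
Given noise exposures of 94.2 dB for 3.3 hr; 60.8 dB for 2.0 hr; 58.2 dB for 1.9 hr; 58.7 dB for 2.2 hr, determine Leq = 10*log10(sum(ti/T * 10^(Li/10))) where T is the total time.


T_total = 3.3 + 2.0 + 1.9 + 2.2 = 9.4 hr
(3.3/9.4) * 10^(94.2/10) = 9.23392e+08
(2.0/9.4) * 10^(60.8/10) = 255801
(1.9/9.4) * 10^(58.2/10) = 133544
(2.2/9.4) * 10^(58.7/10) = 173498
Sum = 9.23392e+08 + 255801 + 133544 + 173498 = 9.23955e+08
Leq = 10*log10(9.23955e+08) = 89.657 dB


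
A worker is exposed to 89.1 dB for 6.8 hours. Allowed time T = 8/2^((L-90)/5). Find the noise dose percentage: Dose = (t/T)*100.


T_allowed = 8 / 2^((89.1 - 90)/5) = 9.06307 hr
Dose = 6.8 / 9.06307 * 100 = 75.03 %


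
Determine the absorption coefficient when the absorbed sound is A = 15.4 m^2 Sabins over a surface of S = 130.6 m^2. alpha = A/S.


Absorption coefficient = absorbed power / incident power
alpha = A / S = 15.4 / 130.6 = 0.11792


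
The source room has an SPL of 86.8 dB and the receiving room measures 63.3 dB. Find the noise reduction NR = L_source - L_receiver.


NR = L_source - L_receiver (difference between source and receiving room levels)
NR = 86.8 - 63.3 = 23.5 dB


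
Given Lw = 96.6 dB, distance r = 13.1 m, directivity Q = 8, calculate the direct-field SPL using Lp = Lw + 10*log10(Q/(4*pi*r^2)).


4*pi*r^2 = 4*pi*13.1^2 = 2156.51 m^2
Q / (4*pi*r^2) = 8 / 2156.51 = 0.0037097
Lp = 96.6 + 10*log10(0.0037097) = 72.293 dB


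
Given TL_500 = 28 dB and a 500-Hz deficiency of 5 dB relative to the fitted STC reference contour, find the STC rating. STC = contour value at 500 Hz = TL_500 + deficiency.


By ASTM E413, STC = value of the fitted reference contour at 500 Hz.
Contour value at 500 Hz = TL_500 + deficiency = 28 + 5 = 33
STC = 33


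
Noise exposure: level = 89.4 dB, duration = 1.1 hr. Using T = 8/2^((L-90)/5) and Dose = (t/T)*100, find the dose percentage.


T_allowed = 8 / 2^((89.4 - 90)/5) = 8.69388 hr
Dose = 1.1 / 8.69388 * 100 = 12.653 %


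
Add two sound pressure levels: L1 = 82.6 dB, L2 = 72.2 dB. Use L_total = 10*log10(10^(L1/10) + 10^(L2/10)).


10^(82.6/10) = 1.8197e+08
10^(72.2/10) = 1.65959e+07
Sum = 1.8197e+08 + 1.65959e+07 = 1.98566e+08
L_total = 10*log10(1.98566e+08) = 82.979 dB


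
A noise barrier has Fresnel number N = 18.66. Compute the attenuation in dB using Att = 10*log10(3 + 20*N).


3 + 20*N = 3 + 20*18.66 = 376.2
Att = 10*log10(376.2) = 25.754 dB


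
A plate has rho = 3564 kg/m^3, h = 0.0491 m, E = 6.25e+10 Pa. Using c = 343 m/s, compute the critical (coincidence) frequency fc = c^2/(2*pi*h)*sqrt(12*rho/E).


12*rho/E = 12*3564/6.25e+10 = 6.84288e-07
sqrt(12*rho/E) = sqrt(6.84288e-07) = 0.000827217
c^2/(2*pi*h) = 343^2/(2*pi*0.0491) = 381353
fc = 381353 * 0.000827217 = 315.46 Hz


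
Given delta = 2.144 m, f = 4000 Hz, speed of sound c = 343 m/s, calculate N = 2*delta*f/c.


N = 2*delta*f/c = 2*delta/lambda, where lambda = c/f
lambda = 343 / 4000 = 0.08575 m
N = 2 * 2.144 / 0.08575 = 50.006


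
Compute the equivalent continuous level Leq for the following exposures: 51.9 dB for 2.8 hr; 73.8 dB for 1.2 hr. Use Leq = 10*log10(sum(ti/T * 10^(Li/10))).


T_total = 2.8 + 1.2 = 4.0 hr
(2.8/4.0) * 10^(51.9/10) = 108417
(1.2/4.0) * 10^(73.8/10) = 7.1965e+06
Sum = 108417 + 7.1965e+06 = 7.30492e+06
Leq = 10*log10(7.30492e+06) = 68.636 dB


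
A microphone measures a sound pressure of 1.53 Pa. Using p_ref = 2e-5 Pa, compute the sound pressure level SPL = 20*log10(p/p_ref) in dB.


p / p_ref = 1.53 / 2e-5 = 76500
SPL = 20 * log10(76500) = 97.673 dB


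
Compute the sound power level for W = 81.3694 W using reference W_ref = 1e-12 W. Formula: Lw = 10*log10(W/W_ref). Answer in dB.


W / W_ref = 81.3694 / 1e-12 = 8.13694e+13
Lw = 10 * log10(8.13694e+13) = 139.1 dB


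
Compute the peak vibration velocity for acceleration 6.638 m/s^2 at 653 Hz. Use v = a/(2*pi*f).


omega = 2*pi*f = 2*pi*653 = 4102.92 rad/s
v = a / omega = 6.638 / 4102.92 = 0.0016179 m/s


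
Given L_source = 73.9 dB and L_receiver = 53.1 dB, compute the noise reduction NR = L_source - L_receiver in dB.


NR = L_source - L_receiver (difference between source and receiving room levels)
NR = 73.9 - 53.1 = 20.8 dB


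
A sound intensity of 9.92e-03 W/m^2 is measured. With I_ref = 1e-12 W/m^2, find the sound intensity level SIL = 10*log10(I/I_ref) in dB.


I / I_ref = 9.92e-03 / 1e-12 = 9.92e+09
SIL = 10 * log10(9.92e+09) = 99.965 dB


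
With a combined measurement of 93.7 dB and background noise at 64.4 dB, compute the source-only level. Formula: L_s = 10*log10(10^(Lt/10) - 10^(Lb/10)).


10^(93.7/10) = 2.34423e+09
10^(64.4/10) = 2.75423e+06
Difference = 2.34423e+09 - 2.75423e+06 = 2.34148e+09
L_source = 10*log10(2.34148e+09) = 93.695 dB


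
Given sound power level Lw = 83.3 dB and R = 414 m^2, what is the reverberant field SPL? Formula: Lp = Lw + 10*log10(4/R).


4/R = 4/414 = 0.00966184
Lp = 83.3 + 10*log10(0.00966184) = 63.151 dB


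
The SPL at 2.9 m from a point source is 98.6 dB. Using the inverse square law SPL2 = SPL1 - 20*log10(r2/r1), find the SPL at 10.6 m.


r2/r1 = 10.6/2.9 = 3.65517
Correction = 20*log10(3.65517) = 11.2582 dB
SPL2 = 98.6 - 11.2582 = 87.342 dB


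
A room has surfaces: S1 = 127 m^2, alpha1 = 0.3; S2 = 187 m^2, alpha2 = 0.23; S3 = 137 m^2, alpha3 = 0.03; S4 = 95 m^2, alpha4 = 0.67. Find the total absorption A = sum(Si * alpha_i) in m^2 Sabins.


127 * 0.3 = 38.1
187 * 0.23 = 43.01
137 * 0.03 = 4.11
95 * 0.67 = 63.65
A_total = 38.1 + 43.01 + 4.11 + 63.65 = 148.87 m^2


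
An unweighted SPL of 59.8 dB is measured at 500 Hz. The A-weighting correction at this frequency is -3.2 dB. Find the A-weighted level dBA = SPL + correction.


A-weighting table: 500 Hz -> -3.2 dB correction
SPL_A = SPL + correction = 59.8 + (-3.2) = 56.6 dBA


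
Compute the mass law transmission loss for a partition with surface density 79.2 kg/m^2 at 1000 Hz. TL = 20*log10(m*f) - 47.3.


m * f = 79.2 * 1000 = 79200
20*log10(79200) = 97.9745 dB
TL = 97.9745 - 47.3 = 50.675 dB


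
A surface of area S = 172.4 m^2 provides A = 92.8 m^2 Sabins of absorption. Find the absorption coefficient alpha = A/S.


Absorption coefficient = absorbed power / incident power
alpha = A / S = 92.8 / 172.4 = 0.53828


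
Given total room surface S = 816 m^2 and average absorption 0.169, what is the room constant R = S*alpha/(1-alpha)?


R = 816 * 0.169 / (1 - 0.169) = 165.95 m^2


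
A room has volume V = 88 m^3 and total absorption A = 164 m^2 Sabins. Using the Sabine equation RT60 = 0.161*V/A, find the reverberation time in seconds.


RT60 = 0.161 * 88 / 164 = 0.08639 s


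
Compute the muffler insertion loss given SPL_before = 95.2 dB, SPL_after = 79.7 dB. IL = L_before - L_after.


Insertion loss = SPL without muffler - SPL with muffler
IL = 95.2 - 79.7 = 15.5 dB


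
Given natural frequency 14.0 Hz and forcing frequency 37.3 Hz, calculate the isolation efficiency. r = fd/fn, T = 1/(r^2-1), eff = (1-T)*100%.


r = 37.3 / 14.0 = 2.66429
r^2 - 1 = 2.66429^2 - 1 = 6.09844
T = 1/6.09844 = 0.163976
Efficiency = (1 - 0.163976)*100 = 83.602 %


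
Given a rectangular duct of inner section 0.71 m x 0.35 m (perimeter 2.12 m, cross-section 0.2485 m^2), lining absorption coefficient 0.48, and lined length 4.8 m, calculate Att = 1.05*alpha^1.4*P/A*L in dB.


alpha^1.4 = 0.48^1.4 = 0.35788
Attenuation rate = 1.05 * alpha^1.4 * P / A
= 1.05 * 0.35788 * 2.12 / 0.2485 = 3.2058 dB/m
Total Att = 3.2058 * 4.8 = 15.388 dB


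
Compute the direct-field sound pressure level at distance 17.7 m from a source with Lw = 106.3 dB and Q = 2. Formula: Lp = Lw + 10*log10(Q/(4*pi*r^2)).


4*pi*r^2 = 4*pi*17.7^2 = 3936.92 m^2
Q / (4*pi*r^2) = 2 / 3936.92 = 0.000508011
Lp = 106.3 + 10*log10(0.000508011) = 73.359 dB


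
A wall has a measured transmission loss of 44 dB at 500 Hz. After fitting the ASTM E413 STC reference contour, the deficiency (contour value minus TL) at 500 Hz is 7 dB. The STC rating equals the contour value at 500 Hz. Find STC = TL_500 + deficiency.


By ASTM E413, STC = value of the fitted reference contour at 500 Hz.
Contour value at 500 Hz = TL_500 + deficiency = 44 + 7 = 51
STC = 51


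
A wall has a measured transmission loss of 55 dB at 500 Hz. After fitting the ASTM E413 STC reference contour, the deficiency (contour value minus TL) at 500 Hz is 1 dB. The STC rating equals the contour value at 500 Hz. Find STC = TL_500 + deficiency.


By ASTM E413, STC = value of the fitted reference contour at 500 Hz.
Contour value at 500 Hz = TL_500 + deficiency = 55 + 1 = 56
STC = 56


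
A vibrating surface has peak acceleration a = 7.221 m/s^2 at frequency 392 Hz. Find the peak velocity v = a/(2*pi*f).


omega = 2*pi*f = 2*pi*392 = 2463.01 rad/s
v = a / omega = 7.221 / 2463.01 = 0.0029318 m/s


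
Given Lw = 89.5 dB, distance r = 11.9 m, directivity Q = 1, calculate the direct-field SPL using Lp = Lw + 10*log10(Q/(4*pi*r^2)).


4*pi*r^2 = 4*pi*11.9^2 = 1779.52 m^2
Q / (4*pi*r^2) = 1 / 1779.52 = 0.000561949
Lp = 89.5 + 10*log10(0.000561949) = 56.997 dB


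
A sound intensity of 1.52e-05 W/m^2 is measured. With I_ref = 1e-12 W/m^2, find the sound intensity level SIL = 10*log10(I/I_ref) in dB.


I / I_ref = 1.52e-05 / 1e-12 = 1.52e+07
SIL = 10 * log10(1.52e+07) = 71.818 dB


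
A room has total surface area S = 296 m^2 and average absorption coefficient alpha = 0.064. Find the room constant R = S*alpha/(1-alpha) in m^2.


R = 296 * 0.064 / (1 - 0.064) = 20.239 m^2


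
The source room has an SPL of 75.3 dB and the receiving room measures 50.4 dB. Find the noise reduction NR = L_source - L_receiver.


NR = L_source - L_receiver (difference between source and receiving room levels)
NR = 75.3 - 50.4 = 24.9 dB


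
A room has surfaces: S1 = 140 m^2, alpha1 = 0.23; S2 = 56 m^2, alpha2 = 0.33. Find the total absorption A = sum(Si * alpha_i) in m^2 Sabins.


140 * 0.23 = 32.2
56 * 0.33 = 18.48
A_total = 32.2 + 18.48 = 50.68 m^2


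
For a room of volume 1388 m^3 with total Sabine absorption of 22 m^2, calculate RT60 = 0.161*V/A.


RT60 = 0.161 * 1388 / 22 = 10.158 s


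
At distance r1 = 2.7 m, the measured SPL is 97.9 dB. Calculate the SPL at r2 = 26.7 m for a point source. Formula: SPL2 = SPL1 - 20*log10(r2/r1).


r2/r1 = 26.7/2.7 = 9.88889
Correction = 20*log10(9.88889) = 19.903 dB
SPL2 = 97.9 - 19.903 = 77.997 dB


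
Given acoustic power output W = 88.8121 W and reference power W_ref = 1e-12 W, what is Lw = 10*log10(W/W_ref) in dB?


W / W_ref = 88.8121 / 1e-12 = 8.88121e+13
Lw = 10 * log10(8.88121e+13) = 139.48 dB


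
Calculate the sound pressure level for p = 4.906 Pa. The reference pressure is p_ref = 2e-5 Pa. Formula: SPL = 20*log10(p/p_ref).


p / p_ref = 4.906 / 2e-5 = 245300
SPL = 20 * log10(245300) = 107.79 dB


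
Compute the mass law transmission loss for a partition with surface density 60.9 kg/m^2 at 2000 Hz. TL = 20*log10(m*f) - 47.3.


m * f = 60.9 * 2000 = 121800
20*log10(121800) = 101.713 dB
TL = 101.713 - 47.3 = 54.413 dB


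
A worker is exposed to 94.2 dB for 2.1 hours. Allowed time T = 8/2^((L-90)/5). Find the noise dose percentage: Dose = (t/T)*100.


T_allowed = 8 / 2^((94.2 - 90)/5) = 4.46915 hr
Dose = 2.1 / 4.46915 * 100 = 46.989 %


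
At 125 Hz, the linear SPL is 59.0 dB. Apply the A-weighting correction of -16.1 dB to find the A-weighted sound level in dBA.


A-weighting table: 125 Hz -> -16.1 dB correction
SPL_A = SPL + correction = 59.0 + (-16.1) = 42.9 dBA


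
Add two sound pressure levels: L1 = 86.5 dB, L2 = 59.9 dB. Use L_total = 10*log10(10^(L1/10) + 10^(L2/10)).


10^(86.5/10) = 4.46684e+08
10^(59.9/10) = 977237
Sum = 4.46684e+08 + 977237 = 4.47661e+08
L_total = 10*log10(4.47661e+08) = 86.509 dB


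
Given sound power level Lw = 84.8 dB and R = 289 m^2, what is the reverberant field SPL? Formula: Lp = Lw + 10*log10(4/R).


4/R = 4/289 = 0.0138408
Lp = 84.8 + 10*log10(0.0138408) = 66.212 dB


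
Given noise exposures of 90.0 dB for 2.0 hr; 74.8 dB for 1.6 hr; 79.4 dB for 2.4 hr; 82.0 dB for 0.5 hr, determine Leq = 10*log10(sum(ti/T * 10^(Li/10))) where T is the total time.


T_total = 2.0 + 1.6 + 2.4 + 0.5 = 6.5 hr
(2.0/6.5) * 10^(90.0/10) = 3.07692e+08
(1.6/6.5) * 10^(74.8/10) = 7.43373e+06
(2.4/6.5) * 10^(79.4/10) = 3.21587e+07
(0.5/6.5) * 10^(82.0/10) = 1.21915e+07
Sum = 3.07692e+08 + 7.43373e+06 + 3.21587e+07 + 1.21915e+07 = 3.59476e+08
Leq = 10*log10(3.59476e+08) = 85.557 dB
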